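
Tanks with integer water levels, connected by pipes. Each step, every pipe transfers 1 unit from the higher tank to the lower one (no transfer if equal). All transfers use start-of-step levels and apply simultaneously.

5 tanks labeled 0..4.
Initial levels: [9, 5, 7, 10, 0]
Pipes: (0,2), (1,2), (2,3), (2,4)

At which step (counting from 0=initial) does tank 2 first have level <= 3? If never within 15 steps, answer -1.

Answer: -1

Derivation:
Step 1: flows [0->2,2->1,3->2,2->4] -> levels [8 6 7 9 1]
Step 2: flows [0->2,2->1,3->2,2->4] -> levels [7 7 7 8 2]
Step 3: flows [0=2,1=2,3->2,2->4] -> levels [7 7 7 7 3]
Step 4: flows [0=2,1=2,2=3,2->4] -> levels [7 7 6 7 4]
Step 5: flows [0->2,1->2,3->2,2->4] -> levels [6 6 8 6 5]
Step 6: flows [2->0,2->1,2->3,2->4] -> levels [7 7 4 7 6]
Step 7: flows [0->2,1->2,3->2,4->2] -> levels [6 6 8 6 5]
  -> period-2 cycle (repeats step 5); tank 2 never drops to <=3
Tank 2 never reaches <=3 within 15 steps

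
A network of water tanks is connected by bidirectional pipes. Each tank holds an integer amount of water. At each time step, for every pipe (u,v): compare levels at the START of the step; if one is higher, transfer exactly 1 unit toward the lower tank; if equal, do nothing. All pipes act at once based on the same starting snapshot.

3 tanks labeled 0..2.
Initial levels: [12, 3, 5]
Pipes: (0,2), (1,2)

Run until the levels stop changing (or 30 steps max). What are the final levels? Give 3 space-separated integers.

Answer: 7 7 6

Derivation:
Step 1: flows [0->2,2->1] -> levels [11 4 5]
Step 2: flows [0->2,2->1] -> levels [10 5 5]
Step 3: flows [0->2,1=2] -> levels [9 5 6]
Step 4: flows [0->2,2->1] -> levels [8 6 6]
Step 5: flows [0->2,1=2] -> levels [7 6 7]
Step 6: flows [0=2,2->1] -> levels [7 7 6]
Step 7: flows [0->2,1->2] -> levels [6 6 8]
Step 8: flows [2->0,2->1] -> levels [7 7 6]
  -> period-2 cycle: step 8 state = step 6 state; never stabilizes
  -> state at step 30: (30-6) mod 2 = 0, same as step 6 -> [7 7 6]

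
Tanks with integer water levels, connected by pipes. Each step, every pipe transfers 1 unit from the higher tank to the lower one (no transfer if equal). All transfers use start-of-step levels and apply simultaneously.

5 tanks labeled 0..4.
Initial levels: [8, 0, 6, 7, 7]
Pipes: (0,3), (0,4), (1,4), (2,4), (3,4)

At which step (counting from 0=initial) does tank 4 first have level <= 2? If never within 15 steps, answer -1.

Answer: -1

Derivation:
Step 1: flows [0->3,0->4,4->1,4->2,3=4] -> levels [6 1 7 8 6]
Step 2: flows [3->0,0=4,4->1,2->4,3->4] -> levels [7 2 6 6 7]
Step 3: flows [0->3,0=4,4->1,4->2,4->3] -> levels [6 3 7 8 4]
Step 4: flows [3->0,0->4,4->1,2->4,3->4] -> levels [6 4 6 6 6]
Step 5: flows [0=3,0=4,4->1,2=4,3=4] -> levels [6 5 6 6 5]
Step 6: flows [0=3,0->4,1=4,2->4,3->4] -> levels [5 5 5 5 8]
Step 7: flows [0=3,4->0,4->1,4->2,4->3] -> levels [6 6 6 6 4]
Step 8: flows [0=3,0->4,1->4,2->4,3->4] -> levels [5 5 5 5 8]
  -> period-2 cycle (repeats step 6); tank 4 never drops to <=2
Tank 4 never reaches <=2 within 15 steps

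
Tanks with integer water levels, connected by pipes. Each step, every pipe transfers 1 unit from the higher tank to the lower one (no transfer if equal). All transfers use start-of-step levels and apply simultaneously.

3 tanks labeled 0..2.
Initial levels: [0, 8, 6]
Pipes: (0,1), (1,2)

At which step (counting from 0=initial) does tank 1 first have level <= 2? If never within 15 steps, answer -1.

Step 1: flows [1->0,1->2] -> levels [1 6 7]
Step 2: flows [1->0,2->1] -> levels [2 6 6]
Step 3: flows [1->0,1=2] -> levels [3 5 6]
Step 4: flows [1->0,2->1] -> levels [4 5 5]
Step 5: flows [1->0,1=2] -> levels [5 4 5]
Step 6: flows [0->1,2->1] -> levels [4 6 4]
Step 7: flows [1->0,1->2] -> levels [5 4 5]
  -> period-2 cycle (repeats step 5); tank 1 never drops to <=2
Tank 1 never reaches <=2 within 15 steps

Answer: -1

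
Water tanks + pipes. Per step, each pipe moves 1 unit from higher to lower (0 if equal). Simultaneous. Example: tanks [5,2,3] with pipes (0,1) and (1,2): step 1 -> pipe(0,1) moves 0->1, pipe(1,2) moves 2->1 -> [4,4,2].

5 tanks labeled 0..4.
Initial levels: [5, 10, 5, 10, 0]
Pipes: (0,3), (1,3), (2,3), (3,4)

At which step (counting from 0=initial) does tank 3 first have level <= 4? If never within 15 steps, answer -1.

Answer: 6

Derivation:
Step 1: flows [3->0,1=3,3->2,3->4] -> levels [6 10 6 7 1]
Step 2: flows [3->0,1->3,3->2,3->4] -> levels [7 9 7 5 2]
Step 3: flows [0->3,1->3,2->3,3->4] -> levels [6 8 6 7 3]
Step 4: flows [3->0,1->3,3->2,3->4] -> levels [7 7 7 5 4]
Step 5: flows [0->3,1->3,2->3,3->4] -> levels [6 6 6 7 5]
Step 6: flows [3->0,3->1,3->2,3->4] -> levels [7 7 7 3 6]
Tank 3 first reaches <=4 at step 6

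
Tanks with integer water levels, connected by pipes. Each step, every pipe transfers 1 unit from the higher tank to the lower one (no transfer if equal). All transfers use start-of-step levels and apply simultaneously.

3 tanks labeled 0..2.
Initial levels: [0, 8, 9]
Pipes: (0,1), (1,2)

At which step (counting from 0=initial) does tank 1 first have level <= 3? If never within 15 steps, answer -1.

Step 1: flows [1->0,2->1] -> levels [1 8 8]
Step 2: flows [1->0,1=2] -> levels [2 7 8]
Step 3: flows [1->0,2->1] -> levels [3 7 7]
Step 4: flows [1->0,1=2] -> levels [4 6 7]
Step 5: flows [1->0,2->1] -> levels [5 6 6]
Step 6: flows [1->0,1=2] -> levels [6 5 6]
Step 7: flows [0->1,2->1] -> levels [5 7 5]
Step 8: flows [1->0,1->2] -> levels [6 5 6]
  -> period-2 cycle (repeats step 6); tank 1 never drops to <=3
Tank 1 never reaches <=3 within 15 steps

Answer: -1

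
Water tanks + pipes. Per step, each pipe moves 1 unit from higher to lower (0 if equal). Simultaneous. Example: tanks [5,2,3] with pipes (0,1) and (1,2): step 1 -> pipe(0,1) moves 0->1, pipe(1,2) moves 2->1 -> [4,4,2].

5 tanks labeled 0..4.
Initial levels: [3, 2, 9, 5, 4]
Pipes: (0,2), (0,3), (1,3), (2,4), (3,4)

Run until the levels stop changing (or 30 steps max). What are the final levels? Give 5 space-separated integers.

Answer: 6 4 4 3 6

Derivation:
Step 1: flows [2->0,3->0,3->1,2->4,3->4] -> levels [5 3 7 2 6]
Step 2: flows [2->0,0->3,1->3,2->4,4->3] -> levels [5 2 5 5 6]
Step 3: flows [0=2,0=3,3->1,4->2,4->3] -> levels [5 3 6 5 4]
Step 4: flows [2->0,0=3,3->1,2->4,3->4] -> levels [6 4 4 3 6]
Step 5: flows [0->2,0->3,1->3,4->2,4->3] -> levels [4 3 6 6 4]
Step 6: flows [2->0,3->0,3->1,2->4,3->4] -> levels [6 4 4 3 6]
  -> period-2 cycle: step 6 state = step 4 state; never stabilizes
  -> state at step 30: (30-4) mod 2 = 0, same as step 4 -> [6 4 4 3 6]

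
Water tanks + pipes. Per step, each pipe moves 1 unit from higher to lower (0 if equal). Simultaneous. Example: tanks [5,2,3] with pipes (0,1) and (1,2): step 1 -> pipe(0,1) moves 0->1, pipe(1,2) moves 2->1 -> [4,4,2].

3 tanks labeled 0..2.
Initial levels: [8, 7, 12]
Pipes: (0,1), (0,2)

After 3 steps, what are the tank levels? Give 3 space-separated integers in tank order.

Answer: 9 9 9

Derivation:
Step 1: flows [0->1,2->0] -> levels [8 8 11]
Step 2: flows [0=1,2->0] -> levels [9 8 10]
Step 3: flows [0->1,2->0] -> levels [9 9 9]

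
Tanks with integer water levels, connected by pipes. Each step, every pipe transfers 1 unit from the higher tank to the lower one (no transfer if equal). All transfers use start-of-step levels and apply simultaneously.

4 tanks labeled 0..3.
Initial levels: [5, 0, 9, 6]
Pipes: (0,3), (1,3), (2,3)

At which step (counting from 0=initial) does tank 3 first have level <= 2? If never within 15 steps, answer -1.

Step 1: flows [3->0,3->1,2->3] -> levels [6 1 8 5]
Step 2: flows [0->3,3->1,2->3] -> levels [5 2 7 6]
Step 3: flows [3->0,3->1,2->3] -> levels [6 3 6 5]
Step 4: flows [0->3,3->1,2->3] -> levels [5 4 5 6]
Step 5: flows [3->0,3->1,3->2] -> levels [6 5 6 3]
Step 6: flows [0->3,1->3,2->3] -> levels [5 4 5 6]
  -> period-2 cycle (repeats step 4); tank 3 never drops to <=2
Tank 3 never reaches <=2 within 15 steps

Answer: -1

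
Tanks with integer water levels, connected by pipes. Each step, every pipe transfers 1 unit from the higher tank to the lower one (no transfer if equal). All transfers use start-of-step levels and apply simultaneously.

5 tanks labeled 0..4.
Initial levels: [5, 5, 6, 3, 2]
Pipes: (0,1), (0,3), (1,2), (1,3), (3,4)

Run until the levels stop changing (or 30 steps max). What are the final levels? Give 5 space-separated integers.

Answer: 5 3 5 4 4

Derivation:
Step 1: flows [0=1,0->3,2->1,1->3,3->4] -> levels [4 5 5 4 3]
Step 2: flows [1->0,0=3,1=2,1->3,3->4] -> levels [5 3 5 4 4]
Step 3: flows [0->1,0->3,2->1,3->1,3=4] -> levels [3 6 4 4 4]
Step 4: flows [1->0,3->0,1->2,1->3,3=4] -> levels [5 3 5 4 4]
  -> period-2 cycle: step 4 state = step 2 state; never stabilizes
  -> state at step 30: (30-2) mod 2 = 0, same as step 2 -> [5 3 5 4 4]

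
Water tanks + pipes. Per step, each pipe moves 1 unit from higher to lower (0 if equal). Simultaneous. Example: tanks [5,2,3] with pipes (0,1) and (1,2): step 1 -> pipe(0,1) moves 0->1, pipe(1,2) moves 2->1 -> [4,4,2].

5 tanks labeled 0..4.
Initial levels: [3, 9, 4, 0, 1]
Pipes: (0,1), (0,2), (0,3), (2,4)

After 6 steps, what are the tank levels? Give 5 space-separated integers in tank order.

Answer: 2 5 4 4 2

Derivation:
Step 1: flows [1->0,2->0,0->3,2->4] -> levels [4 8 2 1 2]
Step 2: flows [1->0,0->2,0->3,2=4] -> levels [3 7 3 2 2]
Step 3: flows [1->0,0=2,0->3,2->4] -> levels [3 6 2 3 3]
Step 4: flows [1->0,0->2,0=3,4->2] -> levels [3 5 4 3 2]
Step 5: flows [1->0,2->0,0=3,2->4] -> levels [5 4 2 3 3]
Step 6: flows [0->1,0->2,0->3,4->2] -> levels [2 5 4 4 2]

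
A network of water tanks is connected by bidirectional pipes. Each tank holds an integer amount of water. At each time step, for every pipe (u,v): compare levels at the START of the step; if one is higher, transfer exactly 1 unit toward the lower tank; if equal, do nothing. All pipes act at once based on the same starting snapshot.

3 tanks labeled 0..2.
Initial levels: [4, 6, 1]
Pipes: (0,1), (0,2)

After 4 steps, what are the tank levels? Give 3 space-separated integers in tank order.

Answer: 5 3 3

Derivation:
Step 1: flows [1->0,0->2] -> levels [4 5 2]
Step 2: flows [1->0,0->2] -> levels [4 4 3]
Step 3: flows [0=1,0->2] -> levels [3 4 4]
Step 4: flows [1->0,2->0] -> levels [5 3 3]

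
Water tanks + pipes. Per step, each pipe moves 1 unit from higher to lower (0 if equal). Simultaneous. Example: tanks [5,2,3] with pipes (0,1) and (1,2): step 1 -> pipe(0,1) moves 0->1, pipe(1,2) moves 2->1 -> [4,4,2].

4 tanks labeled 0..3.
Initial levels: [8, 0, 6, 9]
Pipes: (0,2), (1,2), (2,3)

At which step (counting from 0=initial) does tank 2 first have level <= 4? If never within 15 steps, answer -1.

Answer: 5

Derivation:
Step 1: flows [0->2,2->1,3->2] -> levels [7 1 7 8]
Step 2: flows [0=2,2->1,3->2] -> levels [7 2 7 7]
Step 3: flows [0=2,2->1,2=3] -> levels [7 3 6 7]
Step 4: flows [0->2,2->1,3->2] -> levels [6 4 7 6]
Step 5: flows [2->0,2->1,2->3] -> levels [7 5 4 7]
Tank 2 first reaches <=4 at step 5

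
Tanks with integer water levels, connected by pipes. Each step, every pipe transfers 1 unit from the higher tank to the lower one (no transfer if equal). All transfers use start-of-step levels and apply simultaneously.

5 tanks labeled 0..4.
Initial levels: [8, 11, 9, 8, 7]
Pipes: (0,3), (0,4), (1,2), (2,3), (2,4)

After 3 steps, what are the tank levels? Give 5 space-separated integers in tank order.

Answer: 7 10 8 9 9

Derivation:
Step 1: flows [0=3,0->4,1->2,2->3,2->4] -> levels [7 10 8 9 9]
Step 2: flows [3->0,4->0,1->2,3->2,4->2] -> levels [9 9 11 7 7]
Step 3: flows [0->3,0->4,2->1,2->3,2->4] -> levels [7 10 8 9 9]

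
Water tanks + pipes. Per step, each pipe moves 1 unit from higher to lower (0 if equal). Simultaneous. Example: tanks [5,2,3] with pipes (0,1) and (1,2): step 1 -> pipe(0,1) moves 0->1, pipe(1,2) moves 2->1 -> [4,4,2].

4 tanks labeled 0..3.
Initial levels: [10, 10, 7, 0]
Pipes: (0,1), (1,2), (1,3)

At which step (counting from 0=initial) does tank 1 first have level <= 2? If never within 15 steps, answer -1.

Answer: -1

Derivation:
Step 1: flows [0=1,1->2,1->3] -> levels [10 8 8 1]
Step 2: flows [0->1,1=2,1->3] -> levels [9 8 8 2]
Step 3: flows [0->1,1=2,1->3] -> levels [8 8 8 3]
Step 4: flows [0=1,1=2,1->3] -> levels [8 7 8 4]
Step 5: flows [0->1,2->1,1->3] -> levels [7 8 7 5]
Step 6: flows [1->0,1->2,1->3] -> levels [8 5 8 6]
Step 7: flows [0->1,2->1,3->1] -> levels [7 8 7 5]
  -> period-2 cycle (repeats step 5); tank 1 never drops to <=2
Tank 1 never reaches <=2 within 15 steps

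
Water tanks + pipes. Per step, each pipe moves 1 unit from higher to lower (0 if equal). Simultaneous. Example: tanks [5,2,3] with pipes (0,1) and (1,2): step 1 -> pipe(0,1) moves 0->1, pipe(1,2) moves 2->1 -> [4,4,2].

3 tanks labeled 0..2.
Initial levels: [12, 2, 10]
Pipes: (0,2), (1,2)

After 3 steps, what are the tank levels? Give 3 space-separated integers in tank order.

Step 1: flows [0->2,2->1] -> levels [11 3 10]
Step 2: flows [0->2,2->1] -> levels [10 4 10]
Step 3: flows [0=2,2->1] -> levels [10 5 9]

Answer: 10 5 9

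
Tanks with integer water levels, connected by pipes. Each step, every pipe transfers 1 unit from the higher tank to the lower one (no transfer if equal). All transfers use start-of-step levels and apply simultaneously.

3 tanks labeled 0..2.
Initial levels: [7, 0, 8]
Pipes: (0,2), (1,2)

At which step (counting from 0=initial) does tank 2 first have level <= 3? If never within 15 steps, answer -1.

Answer: -1

Derivation:
Step 1: flows [2->0,2->1] -> levels [8 1 6]
Step 2: flows [0->2,2->1] -> levels [7 2 6]
Step 3: flows [0->2,2->1] -> levels [6 3 6]
Step 4: flows [0=2,2->1] -> levels [6 4 5]
Step 5: flows [0->2,2->1] -> levels [5 5 5]
Step 6: flows [0=2,1=2] -> levels [5 5 5]
  -> stable; tank 2 stays at 5 > 3
Tank 2 never reaches <=3 within 15 steps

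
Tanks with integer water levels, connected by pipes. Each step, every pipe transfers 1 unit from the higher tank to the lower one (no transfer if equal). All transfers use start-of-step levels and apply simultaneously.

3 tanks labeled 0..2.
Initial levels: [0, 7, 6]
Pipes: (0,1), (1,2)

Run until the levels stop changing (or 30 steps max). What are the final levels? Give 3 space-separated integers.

Answer: 5 3 5

Derivation:
Step 1: flows [1->0,1->2] -> levels [1 5 7]
Step 2: flows [1->0,2->1] -> levels [2 5 6]
Step 3: flows [1->0,2->1] -> levels [3 5 5]
Step 4: flows [1->0,1=2] -> levels [4 4 5]
Step 5: flows [0=1,2->1] -> levels [4 5 4]
Step 6: flows [1->0,1->2] -> levels [5 3 5]
Step 7: flows [0->1,2->1] -> levels [4 5 4]
  -> period-2 cycle: step 7 state = step 5 state; never stabilizes
  -> state at step 30: (30-5) mod 2 = 1, same as step 6 -> [5 3 5]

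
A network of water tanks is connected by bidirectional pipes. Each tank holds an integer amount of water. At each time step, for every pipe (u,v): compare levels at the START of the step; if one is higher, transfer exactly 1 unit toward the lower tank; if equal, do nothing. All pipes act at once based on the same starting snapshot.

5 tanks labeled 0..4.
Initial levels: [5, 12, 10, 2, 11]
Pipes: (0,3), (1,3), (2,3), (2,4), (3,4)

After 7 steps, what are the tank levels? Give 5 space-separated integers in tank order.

Answer: 7 8 8 10 7

Derivation:
Step 1: flows [0->3,1->3,2->3,4->2,4->3] -> levels [4 11 10 6 9]
Step 2: flows [3->0,1->3,2->3,2->4,4->3] -> levels [5 10 8 8 9]
Step 3: flows [3->0,1->3,2=3,4->2,4->3] -> levels [6 9 9 9 7]
Step 4: flows [3->0,1=3,2=3,2->4,3->4] -> levels [7 9 8 7 9]
Step 5: flows [0=3,1->3,2->3,4->2,4->3] -> levels [7 8 8 10 7]
Step 6: flows [3->0,3->1,3->2,2->4,3->4] -> levels [8 9 8 6 9]
Step 7: flows [0->3,1->3,2->3,4->2,4->3] -> levels [7 8 8 10 7]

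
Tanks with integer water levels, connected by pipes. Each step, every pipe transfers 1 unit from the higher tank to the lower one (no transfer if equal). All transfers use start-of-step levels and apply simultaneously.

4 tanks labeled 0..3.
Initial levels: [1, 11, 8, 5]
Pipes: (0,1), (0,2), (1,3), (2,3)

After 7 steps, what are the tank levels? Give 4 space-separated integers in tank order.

Answer: 7 5 5 8

Derivation:
Step 1: flows [1->0,2->0,1->3,2->3] -> levels [3 9 6 7]
Step 2: flows [1->0,2->0,1->3,3->2] -> levels [5 7 6 7]
Step 3: flows [1->0,2->0,1=3,3->2] -> levels [7 6 6 6]
Step 4: flows [0->1,0->2,1=3,2=3] -> levels [5 7 7 6]
Step 5: flows [1->0,2->0,1->3,2->3] -> levels [7 5 5 8]
Step 6: flows [0->1,0->2,3->1,3->2] -> levels [5 7 7 6]
  -> period-2 cycle: step 6 state = step 4 state
  -> state at step 7: (7-4) mod 2 = 1, same as step 5 -> [7 5 5 8]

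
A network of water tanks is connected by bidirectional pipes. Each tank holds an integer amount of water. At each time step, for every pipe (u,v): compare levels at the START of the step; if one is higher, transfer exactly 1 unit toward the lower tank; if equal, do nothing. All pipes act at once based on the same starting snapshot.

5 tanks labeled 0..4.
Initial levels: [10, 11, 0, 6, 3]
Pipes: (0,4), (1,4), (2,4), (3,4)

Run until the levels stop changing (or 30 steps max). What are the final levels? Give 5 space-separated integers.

Answer: 6 6 4 6 8

Derivation:
Step 1: flows [0->4,1->4,4->2,3->4] -> levels [9 10 1 5 5]
Step 2: flows [0->4,1->4,4->2,3=4] -> levels [8 9 2 5 6]
Step 3: flows [0->4,1->4,4->2,4->3] -> levels [7 8 3 6 6]
Step 4: flows [0->4,1->4,4->2,3=4] -> levels [6 7 4 6 7]
Step 5: flows [4->0,1=4,4->2,4->3] -> levels [7 7 5 7 4]
Step 6: flows [0->4,1->4,2->4,3->4] -> levels [6 6 4 6 8]
Step 7: flows [4->0,4->1,4->2,4->3] -> levels [7 7 5 7 4]
  -> period-2 cycle: step 7 state = step 5 state; never stabilizes
  -> state at step 30: (30-5) mod 2 = 1, same as step 6 -> [6 6 4 6 8]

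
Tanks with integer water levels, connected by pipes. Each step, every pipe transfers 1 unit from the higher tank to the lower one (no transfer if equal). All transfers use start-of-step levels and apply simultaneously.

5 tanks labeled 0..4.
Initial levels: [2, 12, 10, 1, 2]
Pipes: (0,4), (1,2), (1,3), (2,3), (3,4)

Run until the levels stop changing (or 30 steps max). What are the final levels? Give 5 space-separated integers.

Answer: 5 6 6 7 3

Derivation:
Step 1: flows [0=4,1->2,1->3,2->3,4->3] -> levels [2 10 10 4 1]
Step 2: flows [0->4,1=2,1->3,2->3,3->4] -> levels [1 9 9 5 3]
Step 3: flows [4->0,1=2,1->3,2->3,3->4] -> levels [2 8 8 6 3]
Step 4: flows [4->0,1=2,1->3,2->3,3->4] -> levels [3 7 7 7 3]
Step 5: flows [0=4,1=2,1=3,2=3,3->4] -> levels [3 7 7 6 4]
Step 6: flows [4->0,1=2,1->3,2->3,3->4] -> levels [4 6 6 7 4]
Step 7: flows [0=4,1=2,3->1,3->2,3->4] -> levels [4 7 7 4 5]
Step 8: flows [4->0,1=2,1->3,2->3,4->3] -> levels [5 6 6 7 3]
Step 9: flows [0->4,1=2,3->1,3->2,3->4] -> levels [4 7 7 4 5]
  -> period-2 cycle: step 9 state = step 7 state; never stabilizes
  -> state at step 30: (30-7) mod 2 = 1, same as step 8 -> [5 6 6 7 3]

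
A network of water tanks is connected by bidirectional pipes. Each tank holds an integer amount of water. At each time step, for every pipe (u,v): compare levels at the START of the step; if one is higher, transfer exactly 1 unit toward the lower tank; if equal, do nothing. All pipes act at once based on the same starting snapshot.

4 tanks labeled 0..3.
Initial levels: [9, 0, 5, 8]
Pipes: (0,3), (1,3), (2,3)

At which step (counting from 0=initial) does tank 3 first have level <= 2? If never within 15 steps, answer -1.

Answer: -1

Derivation:
Step 1: flows [0->3,3->1,3->2] -> levels [8 1 6 7]
Step 2: flows [0->3,3->1,3->2] -> levels [7 2 7 6]
Step 3: flows [0->3,3->1,2->3] -> levels [6 3 6 7]
Step 4: flows [3->0,3->1,3->2] -> levels [7 4 7 4]
Step 5: flows [0->3,1=3,2->3] -> levels [6 4 6 6]
Step 6: flows [0=3,3->1,2=3] -> levels [6 5 6 5]
Step 7: flows [0->3,1=3,2->3] -> levels [5 5 5 7]
Step 8: flows [3->0,3->1,3->2] -> levels [6 6 6 4]
Step 9: flows [0->3,1->3,2->3] -> levels [5 5 5 7]
  -> period-2 cycle (repeats step 7); tank 3 never drops to <=2
Tank 3 never reaches <=2 within 15 steps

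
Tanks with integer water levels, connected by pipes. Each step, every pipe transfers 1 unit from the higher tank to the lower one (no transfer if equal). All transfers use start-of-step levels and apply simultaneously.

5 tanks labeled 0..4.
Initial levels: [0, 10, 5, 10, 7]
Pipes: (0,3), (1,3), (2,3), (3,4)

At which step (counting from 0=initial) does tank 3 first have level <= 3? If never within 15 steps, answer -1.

Answer: -1

Derivation:
Step 1: flows [3->0,1=3,3->2,3->4] -> levels [1 10 6 7 8]
Step 2: flows [3->0,1->3,3->2,4->3] -> levels [2 9 7 7 7]
Step 3: flows [3->0,1->3,2=3,3=4] -> levels [3 8 7 7 7]
Step 4: flows [3->0,1->3,2=3,3=4] -> levels [4 7 7 7 7]
Step 5: flows [3->0,1=3,2=3,3=4] -> levels [5 7 7 6 7]
Step 6: flows [3->0,1->3,2->3,4->3] -> levels [6 6 6 8 6]
Step 7: flows [3->0,3->1,3->2,3->4] -> levels [7 7 7 4 7]
Step 8: flows [0->3,1->3,2->3,4->3] -> levels [6 6 6 8 6]
  -> period-2 cycle (repeats step 6); tank 3 never drops to <=3
Tank 3 never reaches <=3 within 15 steps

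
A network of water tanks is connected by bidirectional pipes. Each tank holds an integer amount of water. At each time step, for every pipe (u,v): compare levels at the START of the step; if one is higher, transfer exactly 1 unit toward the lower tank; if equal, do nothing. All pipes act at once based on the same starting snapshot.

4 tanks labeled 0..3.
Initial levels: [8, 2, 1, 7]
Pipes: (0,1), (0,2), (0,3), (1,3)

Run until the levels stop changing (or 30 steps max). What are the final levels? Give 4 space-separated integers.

Answer: 3 5 5 5

Derivation:
Step 1: flows [0->1,0->2,0->3,3->1] -> levels [5 4 2 7]
Step 2: flows [0->1,0->2,3->0,3->1] -> levels [4 6 3 5]
Step 3: flows [1->0,0->2,3->0,1->3] -> levels [5 4 4 5]
Step 4: flows [0->1,0->2,0=3,3->1] -> levels [3 6 5 4]
Step 5: flows [1->0,2->0,3->0,1->3] -> levels [6 4 4 4]
Step 6: flows [0->1,0->2,0->3,1=3] -> levels [3 5 5 5]
Step 7: flows [1->0,2->0,3->0,1=3] -> levels [6 4 4 4]
  -> period-2 cycle: step 7 state = step 5 state; never stabilizes
  -> state at step 30: (30-5) mod 2 = 1, same as step 6 -> [3 5 5 5]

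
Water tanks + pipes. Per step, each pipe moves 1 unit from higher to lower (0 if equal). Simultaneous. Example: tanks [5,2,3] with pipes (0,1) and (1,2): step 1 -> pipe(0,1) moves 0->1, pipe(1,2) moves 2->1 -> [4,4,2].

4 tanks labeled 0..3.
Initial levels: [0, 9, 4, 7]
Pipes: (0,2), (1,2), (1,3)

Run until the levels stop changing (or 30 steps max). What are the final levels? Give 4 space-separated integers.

Step 1: flows [2->0,1->2,1->3] -> levels [1 7 4 8]
Step 2: flows [2->0,1->2,3->1] -> levels [2 7 4 7]
Step 3: flows [2->0,1->2,1=3] -> levels [3 6 4 7]
Step 4: flows [2->0,1->2,3->1] -> levels [4 6 4 6]
Step 5: flows [0=2,1->2,1=3] -> levels [4 5 5 6]
Step 6: flows [2->0,1=2,3->1] -> levels [5 6 4 5]
Step 7: flows [0->2,1->2,1->3] -> levels [4 4 6 6]
Step 8: flows [2->0,2->1,3->1] -> levels [5 6 4 5]
  -> period-2 cycle: step 8 state = step 6 state; never stabilizes
  -> state at step 30: (30-6) mod 2 = 0, same as step 6 -> [5 6 4 5]

Answer: 5 6 4 5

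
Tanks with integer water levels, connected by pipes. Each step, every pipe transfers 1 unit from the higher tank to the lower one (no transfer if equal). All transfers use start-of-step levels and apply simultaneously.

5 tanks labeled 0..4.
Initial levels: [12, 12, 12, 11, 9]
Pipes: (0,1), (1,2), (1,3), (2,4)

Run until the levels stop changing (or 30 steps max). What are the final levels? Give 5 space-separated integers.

Step 1: flows [0=1,1=2,1->3,2->4] -> levels [12 11 11 12 10]
Step 2: flows [0->1,1=2,3->1,2->4] -> levels [11 13 10 11 11]
Step 3: flows [1->0,1->2,1->3,4->2] -> levels [12 10 12 12 10]
Step 4: flows [0->1,2->1,3->1,2->4] -> levels [11 13 10 11 11]
  -> period-2 cycle: step 4 state = step 2 state; never stabilizes
  -> state at step 30: (30-2) mod 2 = 0, same as step 2 -> [11 13 10 11 11]

Answer: 11 13 10 11 11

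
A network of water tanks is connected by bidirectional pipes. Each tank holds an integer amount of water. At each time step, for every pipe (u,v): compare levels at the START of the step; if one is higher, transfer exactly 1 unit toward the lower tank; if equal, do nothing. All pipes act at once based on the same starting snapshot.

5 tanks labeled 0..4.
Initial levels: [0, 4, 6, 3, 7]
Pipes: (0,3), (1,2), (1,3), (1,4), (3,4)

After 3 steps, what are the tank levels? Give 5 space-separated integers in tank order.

Answer: 3 6 4 2 5

Derivation:
Step 1: flows [3->0,2->1,1->3,4->1,4->3] -> levels [1 5 5 4 5]
Step 2: flows [3->0,1=2,1->3,1=4,4->3] -> levels [2 4 5 5 4]
Step 3: flows [3->0,2->1,3->1,1=4,3->4] -> levels [3 6 4 2 5]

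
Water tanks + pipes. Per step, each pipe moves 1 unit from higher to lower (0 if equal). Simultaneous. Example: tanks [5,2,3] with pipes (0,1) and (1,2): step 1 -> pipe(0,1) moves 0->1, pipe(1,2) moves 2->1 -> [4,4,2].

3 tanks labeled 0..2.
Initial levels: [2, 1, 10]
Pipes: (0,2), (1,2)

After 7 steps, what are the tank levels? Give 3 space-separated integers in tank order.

Step 1: flows [2->0,2->1] -> levels [3 2 8]
Step 2: flows [2->0,2->1] -> levels [4 3 6]
Step 3: flows [2->0,2->1] -> levels [5 4 4]
Step 4: flows [0->2,1=2] -> levels [4 4 5]
Step 5: flows [2->0,2->1] -> levels [5 5 3]
Step 6: flows [0->2,1->2] -> levels [4 4 5]
  -> period-2 cycle: step 6 state = step 4 state
  -> state at step 7: (7-4) mod 2 = 1, same as step 5 -> [5 5 3]

Answer: 5 5 3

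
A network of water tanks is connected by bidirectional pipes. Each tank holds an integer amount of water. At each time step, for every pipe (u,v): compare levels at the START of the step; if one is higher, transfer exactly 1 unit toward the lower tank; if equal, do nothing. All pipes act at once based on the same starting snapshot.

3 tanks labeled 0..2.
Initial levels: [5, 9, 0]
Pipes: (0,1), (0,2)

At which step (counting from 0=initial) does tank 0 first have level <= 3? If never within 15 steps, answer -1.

Answer: -1

Derivation:
Step 1: flows [1->0,0->2] -> levels [5 8 1]
Step 2: flows [1->0,0->2] -> levels [5 7 2]
Step 3: flows [1->0,0->2] -> levels [5 6 3]
Step 4: flows [1->0,0->2] -> levels [5 5 4]
Step 5: flows [0=1,0->2] -> levels [4 5 5]
Step 6: flows [1->0,2->0] -> levels [6 4 4]
Step 7: flows [0->1,0->2] -> levels [4 5 5]
  -> period-2 cycle (repeats step 5); tank 0 never drops to <=3
Tank 0 never reaches <=3 within 15 steps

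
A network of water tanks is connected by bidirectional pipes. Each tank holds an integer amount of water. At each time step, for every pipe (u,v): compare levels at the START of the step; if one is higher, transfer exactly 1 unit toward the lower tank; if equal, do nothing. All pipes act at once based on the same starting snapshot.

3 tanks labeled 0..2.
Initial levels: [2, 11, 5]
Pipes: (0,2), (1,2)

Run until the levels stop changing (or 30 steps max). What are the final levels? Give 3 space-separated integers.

Step 1: flows [2->0,1->2] -> levels [3 10 5]
Step 2: flows [2->0,1->2] -> levels [4 9 5]
Step 3: flows [2->0,1->2] -> levels [5 8 5]
Step 4: flows [0=2,1->2] -> levels [5 7 6]
Step 5: flows [2->0,1->2] -> levels [6 6 6]
Step 6: flows [0=2,1=2] -> levels [6 6 6]
  -> stable (no change)

Answer: 6 6 6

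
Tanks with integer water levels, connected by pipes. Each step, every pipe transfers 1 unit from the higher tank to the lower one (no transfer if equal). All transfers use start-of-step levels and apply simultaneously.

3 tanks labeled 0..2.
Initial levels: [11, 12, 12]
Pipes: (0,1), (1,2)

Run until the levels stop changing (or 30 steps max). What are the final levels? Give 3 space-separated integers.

Answer: 11 13 11

Derivation:
Step 1: flows [1->0,1=2] -> levels [12 11 12]
Step 2: flows [0->1,2->1] -> levels [11 13 11]
Step 3: flows [1->0,1->2] -> levels [12 11 12]
  -> period-2 cycle: step 3 state = step 1 state; never stabilizes
  -> state at step 30: (30-1) mod 2 = 1, same as step 2 -> [11 13 11]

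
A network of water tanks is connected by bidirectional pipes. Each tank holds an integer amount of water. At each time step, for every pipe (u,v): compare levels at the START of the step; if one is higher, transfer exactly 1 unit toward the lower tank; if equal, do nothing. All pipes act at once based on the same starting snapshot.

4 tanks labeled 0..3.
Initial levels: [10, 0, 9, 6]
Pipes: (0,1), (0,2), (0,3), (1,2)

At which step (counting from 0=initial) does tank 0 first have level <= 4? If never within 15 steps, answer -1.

Step 1: flows [0->1,0->2,0->3,2->1] -> levels [7 2 9 7]
Step 2: flows [0->1,2->0,0=3,2->1] -> levels [7 4 7 7]
Step 3: flows [0->1,0=2,0=3,2->1] -> levels [6 6 6 7]
Step 4: flows [0=1,0=2,3->0,1=2] -> levels [7 6 6 6]
Step 5: flows [0->1,0->2,0->3,1=2] -> levels [4 7 7 7]
Tank 0 first reaches <=4 at step 5

Answer: 5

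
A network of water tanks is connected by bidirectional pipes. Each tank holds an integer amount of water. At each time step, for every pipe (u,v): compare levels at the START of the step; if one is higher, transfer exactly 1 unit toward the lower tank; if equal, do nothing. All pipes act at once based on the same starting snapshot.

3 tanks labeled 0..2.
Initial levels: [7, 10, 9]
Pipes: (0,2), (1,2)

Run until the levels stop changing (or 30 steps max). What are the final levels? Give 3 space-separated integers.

Answer: 9 9 8

Derivation:
Step 1: flows [2->0,1->2] -> levels [8 9 9]
Step 2: flows [2->0,1=2] -> levels [9 9 8]
Step 3: flows [0->2,1->2] -> levels [8 8 10]
Step 4: flows [2->0,2->1] -> levels [9 9 8]
  -> period-2 cycle: step 4 state = step 2 state; never stabilizes
  -> state at step 30: (30-2) mod 2 = 0, same as step 2 -> [9 9 8]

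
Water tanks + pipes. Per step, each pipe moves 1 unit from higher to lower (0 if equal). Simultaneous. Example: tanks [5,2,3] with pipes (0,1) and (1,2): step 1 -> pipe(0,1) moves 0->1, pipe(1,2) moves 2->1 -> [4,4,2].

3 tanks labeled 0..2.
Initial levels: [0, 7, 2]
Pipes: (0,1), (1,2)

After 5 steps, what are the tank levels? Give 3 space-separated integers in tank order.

Step 1: flows [1->0,1->2] -> levels [1 5 3]
Step 2: flows [1->0,1->2] -> levels [2 3 4]
Step 3: flows [1->0,2->1] -> levels [3 3 3]
Step 4: flows [0=1,1=2] -> levels [3 3 3]
  -> stable; steps 5..5 unchanged -> [3 3 3]

Answer: 3 3 3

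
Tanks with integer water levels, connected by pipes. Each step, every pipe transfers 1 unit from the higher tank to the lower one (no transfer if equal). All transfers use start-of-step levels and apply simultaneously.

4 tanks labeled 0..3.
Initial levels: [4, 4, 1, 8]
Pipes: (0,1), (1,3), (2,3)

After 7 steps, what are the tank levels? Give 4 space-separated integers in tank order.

Step 1: flows [0=1,3->1,3->2] -> levels [4 5 2 6]
Step 2: flows [1->0,3->1,3->2] -> levels [5 5 3 4]
Step 3: flows [0=1,1->3,3->2] -> levels [5 4 4 4]
Step 4: flows [0->1,1=3,2=3] -> levels [4 5 4 4]
Step 5: flows [1->0,1->3,2=3] -> levels [5 3 4 5]
Step 6: flows [0->1,3->1,3->2] -> levels [4 5 5 3]
Step 7: flows [1->0,1->3,2->3] -> levels [5 3 4 5]

Answer: 5 3 4 5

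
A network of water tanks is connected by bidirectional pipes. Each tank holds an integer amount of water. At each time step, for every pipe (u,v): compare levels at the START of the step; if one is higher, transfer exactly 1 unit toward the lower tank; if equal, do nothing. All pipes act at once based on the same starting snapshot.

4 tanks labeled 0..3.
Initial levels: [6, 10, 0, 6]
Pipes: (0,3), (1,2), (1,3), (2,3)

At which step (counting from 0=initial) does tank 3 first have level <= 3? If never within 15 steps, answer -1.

Step 1: flows [0=3,1->2,1->3,3->2] -> levels [6 8 2 6]
Step 2: flows [0=3,1->2,1->3,3->2] -> levels [6 6 4 6]
Step 3: flows [0=3,1->2,1=3,3->2] -> levels [6 5 6 5]
Step 4: flows [0->3,2->1,1=3,2->3] -> levels [5 6 4 7]
Step 5: flows [3->0,1->2,3->1,3->2] -> levels [6 6 6 4]
Step 6: flows [0->3,1=2,1->3,2->3] -> levels [5 5 5 7]
Step 7: flows [3->0,1=2,3->1,3->2] -> levels [6 6 6 4]
  -> period-2 cycle (repeats step 5); tank 3 never drops to <=3
Tank 3 never reaches <=3 within 15 steps

Answer: -1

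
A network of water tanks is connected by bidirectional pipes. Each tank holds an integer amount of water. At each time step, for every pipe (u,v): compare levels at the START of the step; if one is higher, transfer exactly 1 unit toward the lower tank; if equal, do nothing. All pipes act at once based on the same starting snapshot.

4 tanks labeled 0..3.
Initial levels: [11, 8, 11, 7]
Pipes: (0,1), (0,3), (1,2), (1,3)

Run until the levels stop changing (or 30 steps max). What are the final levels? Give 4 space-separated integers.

Step 1: flows [0->1,0->3,2->1,1->3] -> levels [9 9 10 9]
Step 2: flows [0=1,0=3,2->1,1=3] -> levels [9 10 9 9]
Step 3: flows [1->0,0=3,1->2,1->3] -> levels [10 7 10 10]
Step 4: flows [0->1,0=3,2->1,3->1] -> levels [9 10 9 9]
  -> period-2 cycle: step 4 state = step 2 state; never stabilizes
  -> state at step 30: (30-2) mod 2 = 0, same as step 2 -> [9 10 9 9]

Answer: 9 10 9 9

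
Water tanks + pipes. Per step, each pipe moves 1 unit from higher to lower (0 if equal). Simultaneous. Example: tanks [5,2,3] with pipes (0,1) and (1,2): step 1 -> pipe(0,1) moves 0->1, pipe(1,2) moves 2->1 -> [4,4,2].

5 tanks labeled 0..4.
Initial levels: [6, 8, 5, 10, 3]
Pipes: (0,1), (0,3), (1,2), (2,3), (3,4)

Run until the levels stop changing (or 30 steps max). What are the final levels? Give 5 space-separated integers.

Step 1: flows [1->0,3->0,1->2,3->2,3->4] -> levels [8 6 7 7 4]
Step 2: flows [0->1,0->3,2->1,2=3,3->4] -> levels [6 8 6 7 5]
Step 3: flows [1->0,3->0,1->2,3->2,3->4] -> levels [8 6 8 4 6]
Step 4: flows [0->1,0->3,2->1,2->3,4->3] -> levels [6 8 6 7 5]
  -> period-2 cycle: step 4 state = step 2 state; never stabilizes
  -> state at step 30: (30-2) mod 2 = 0, same as step 2 -> [6 8 6 7 5]

Answer: 6 8 6 7 5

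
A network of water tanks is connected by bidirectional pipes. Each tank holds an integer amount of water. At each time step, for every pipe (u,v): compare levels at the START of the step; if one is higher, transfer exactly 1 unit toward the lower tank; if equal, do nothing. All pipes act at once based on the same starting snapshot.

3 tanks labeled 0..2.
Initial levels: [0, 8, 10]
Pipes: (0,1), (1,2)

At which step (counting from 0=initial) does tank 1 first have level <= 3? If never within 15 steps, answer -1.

Answer: -1

Derivation:
Step 1: flows [1->0,2->1] -> levels [1 8 9]
Step 2: flows [1->0,2->1] -> levels [2 8 8]
Step 3: flows [1->0,1=2] -> levels [3 7 8]
Step 4: flows [1->0,2->1] -> levels [4 7 7]
Step 5: flows [1->0,1=2] -> levels [5 6 7]
Step 6: flows [1->0,2->1] -> levels [6 6 6]
Step 7: flows [0=1,1=2] -> levels [6 6 6]
  -> stable; tank 1 stays at 6 > 3
Tank 1 never reaches <=3 within 15 steps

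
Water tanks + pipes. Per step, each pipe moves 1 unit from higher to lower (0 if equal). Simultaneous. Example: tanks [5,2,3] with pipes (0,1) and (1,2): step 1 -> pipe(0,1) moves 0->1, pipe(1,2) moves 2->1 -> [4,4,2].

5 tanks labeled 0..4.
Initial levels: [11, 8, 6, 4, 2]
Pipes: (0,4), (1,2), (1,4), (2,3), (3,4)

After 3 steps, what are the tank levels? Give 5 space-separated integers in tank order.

Step 1: flows [0->4,1->2,1->4,2->3,3->4] -> levels [10 6 6 4 5]
Step 2: flows [0->4,1=2,1->4,2->3,4->3] -> levels [9 5 5 6 6]
Step 3: flows [0->4,1=2,4->1,3->2,3=4] -> levels [8 6 6 5 6]

Answer: 8 6 6 5 6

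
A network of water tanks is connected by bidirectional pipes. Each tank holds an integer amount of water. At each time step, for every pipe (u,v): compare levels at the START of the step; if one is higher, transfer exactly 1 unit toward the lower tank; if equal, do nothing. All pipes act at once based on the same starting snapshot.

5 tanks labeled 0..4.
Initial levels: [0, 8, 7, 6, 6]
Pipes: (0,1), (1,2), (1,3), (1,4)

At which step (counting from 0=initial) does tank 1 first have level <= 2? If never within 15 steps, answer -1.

Step 1: flows [1->0,1->2,1->3,1->4] -> levels [1 4 8 7 7]
Step 2: flows [1->0,2->1,3->1,4->1] -> levels [2 6 7 6 6]
Step 3: flows [1->0,2->1,1=3,1=4] -> levels [3 6 6 6 6]
Step 4: flows [1->0,1=2,1=3,1=4] -> levels [4 5 6 6 6]
Step 5: flows [1->0,2->1,3->1,4->1] -> levels [5 7 5 5 5]
Step 6: flows [1->0,1->2,1->3,1->4] -> levels [6 3 6 6 6]
Step 7: flows [0->1,2->1,3->1,4->1] -> levels [5 7 5 5 5]
  -> period-2 cycle (repeats step 5); tank 1 never drops to <=2
Tank 1 never reaches <=2 within 15 steps

Answer: -1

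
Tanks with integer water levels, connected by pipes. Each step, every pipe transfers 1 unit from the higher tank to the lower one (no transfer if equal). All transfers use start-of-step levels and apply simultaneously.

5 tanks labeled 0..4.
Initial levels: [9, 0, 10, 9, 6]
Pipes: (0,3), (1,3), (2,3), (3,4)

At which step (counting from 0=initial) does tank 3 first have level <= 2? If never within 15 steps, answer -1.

Answer: -1

Derivation:
Step 1: flows [0=3,3->1,2->3,3->4] -> levels [9 1 9 8 7]
Step 2: flows [0->3,3->1,2->3,3->4] -> levels [8 2 8 8 8]
Step 3: flows [0=3,3->1,2=3,3=4] -> levels [8 3 8 7 8]
Step 4: flows [0->3,3->1,2->3,4->3] -> levels [7 4 7 9 7]
Step 5: flows [3->0,3->1,3->2,3->4] -> levels [8 5 8 5 8]
Step 6: flows [0->3,1=3,2->3,4->3] -> levels [7 5 7 8 7]
Step 7: flows [3->0,3->1,3->2,3->4] -> levels [8 6 8 4 8]
Step 8: flows [0->3,1->3,2->3,4->3] -> levels [7 5 7 8 7]
  -> period-2 cycle (repeats step 6); tank 3 never drops to <=2
Tank 3 never reaches <=2 within 15 steps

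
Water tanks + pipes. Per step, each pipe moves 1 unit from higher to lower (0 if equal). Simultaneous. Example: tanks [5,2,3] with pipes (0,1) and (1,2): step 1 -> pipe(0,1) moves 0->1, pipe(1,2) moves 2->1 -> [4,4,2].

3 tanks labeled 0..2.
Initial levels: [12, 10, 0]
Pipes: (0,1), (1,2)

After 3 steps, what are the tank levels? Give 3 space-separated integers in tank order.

Answer: 10 9 3

Derivation:
Step 1: flows [0->1,1->2] -> levels [11 10 1]
Step 2: flows [0->1,1->2] -> levels [10 10 2]
Step 3: flows [0=1,1->2] -> levels [10 9 3]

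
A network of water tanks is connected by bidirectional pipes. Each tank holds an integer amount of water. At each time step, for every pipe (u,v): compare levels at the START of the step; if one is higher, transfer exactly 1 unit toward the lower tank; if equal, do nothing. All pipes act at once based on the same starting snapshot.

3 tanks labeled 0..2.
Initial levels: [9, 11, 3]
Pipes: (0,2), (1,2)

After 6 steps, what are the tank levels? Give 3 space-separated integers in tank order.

Answer: 8 8 7

Derivation:
Step 1: flows [0->2,1->2] -> levels [8 10 5]
Step 2: flows [0->2,1->2] -> levels [7 9 7]
Step 3: flows [0=2,1->2] -> levels [7 8 8]
Step 4: flows [2->0,1=2] -> levels [8 8 7]
Step 5: flows [0->2,1->2] -> levels [7 7 9]
Step 6: flows [2->0,2->1] -> levels [8 8 7]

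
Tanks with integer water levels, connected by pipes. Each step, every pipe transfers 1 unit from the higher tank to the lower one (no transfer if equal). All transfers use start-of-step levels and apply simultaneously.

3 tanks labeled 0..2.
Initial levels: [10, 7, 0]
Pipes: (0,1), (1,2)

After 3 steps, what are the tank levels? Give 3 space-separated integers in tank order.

Step 1: flows [0->1,1->2] -> levels [9 7 1]
Step 2: flows [0->1,1->2] -> levels [8 7 2]
Step 3: flows [0->1,1->2] -> levels [7 7 3]

Answer: 7 7 3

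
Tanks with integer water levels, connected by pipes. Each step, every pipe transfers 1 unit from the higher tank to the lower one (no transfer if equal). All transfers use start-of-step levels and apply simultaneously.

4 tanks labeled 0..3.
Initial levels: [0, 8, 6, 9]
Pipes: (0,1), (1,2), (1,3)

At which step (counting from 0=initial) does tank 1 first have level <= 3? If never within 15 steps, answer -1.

Step 1: flows [1->0,1->2,3->1] -> levels [1 7 7 8]
Step 2: flows [1->0,1=2,3->1] -> levels [2 7 7 7]
Step 3: flows [1->0,1=2,1=3] -> levels [3 6 7 7]
Step 4: flows [1->0,2->1,3->1] -> levels [4 7 6 6]
Step 5: flows [1->0,1->2,1->3] -> levels [5 4 7 7]
Step 6: flows [0->1,2->1,3->1] -> levels [4 7 6 6]
  -> period-2 cycle (repeats step 4); tank 1 never drops to <=3
Tank 1 never reaches <=3 within 15 steps

Answer: -1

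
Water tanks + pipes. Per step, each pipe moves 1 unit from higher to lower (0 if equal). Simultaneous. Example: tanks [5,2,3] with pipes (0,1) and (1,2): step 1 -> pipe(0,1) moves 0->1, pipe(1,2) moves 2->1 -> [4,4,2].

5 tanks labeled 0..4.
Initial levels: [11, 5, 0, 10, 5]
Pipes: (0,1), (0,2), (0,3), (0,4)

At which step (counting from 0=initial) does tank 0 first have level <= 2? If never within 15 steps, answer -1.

Answer: -1

Derivation:
Step 1: flows [0->1,0->2,0->3,0->4] -> levels [7 6 1 11 6]
Step 2: flows [0->1,0->2,3->0,0->4] -> levels [5 7 2 10 7]
Step 3: flows [1->0,0->2,3->0,4->0] -> levels [7 6 3 9 6]
Step 4: flows [0->1,0->2,3->0,0->4] -> levels [5 7 4 8 7]
Step 5: flows [1->0,0->2,3->0,4->0] -> levels [7 6 5 7 6]
Step 6: flows [0->1,0->2,0=3,0->4] -> levels [4 7 6 7 7]
Step 7: flows [1->0,2->0,3->0,4->0] -> levels [8 6 5 6 6]
Step 8: flows [0->1,0->2,0->3,0->4] -> levels [4 7 6 7 7]
  -> period-2 cycle (repeats step 6); tank 0 never drops to <=2
Tank 0 never reaches <=2 within 15 steps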